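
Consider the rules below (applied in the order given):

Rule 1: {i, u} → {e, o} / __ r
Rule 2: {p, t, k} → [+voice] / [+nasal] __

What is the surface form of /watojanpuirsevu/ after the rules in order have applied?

watojanbuersevu

Rule 1 (pre-rhotic lowering): /i/ is a high vowel immediately before /r/, so it lowers to [e]. /watojanpuirsevu/ → watojanpuersevu.
Rule 2 (post-nasal voicing): /p/ is a voiceless stop immediately after the nasal /n/, so it voices to [b]. /watojanpuersevu/ → watojanbuersevu.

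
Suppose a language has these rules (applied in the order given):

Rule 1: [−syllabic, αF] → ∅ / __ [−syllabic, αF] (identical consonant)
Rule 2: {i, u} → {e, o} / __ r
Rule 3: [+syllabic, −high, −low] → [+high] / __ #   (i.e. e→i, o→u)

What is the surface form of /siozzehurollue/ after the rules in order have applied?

Rule 1 (degemination): /zz/ is a geminate; the first /z/ deletes. /ll/ is a geminate; the first /l/ deletes. /siozzehurollue/ → siozehurolue.
Rule 2 (pre-rhotic lowering): /u/ is a high vowel immediately before /r/, so it lowers to [o]. /siozehurolue/ → siozehorolue.
Rule 3 (final vowel raising): /e/ is a mid vowel in word-final position, so it raises to [i]. /siozehorolue/ → siozehorolui.

siozehorolui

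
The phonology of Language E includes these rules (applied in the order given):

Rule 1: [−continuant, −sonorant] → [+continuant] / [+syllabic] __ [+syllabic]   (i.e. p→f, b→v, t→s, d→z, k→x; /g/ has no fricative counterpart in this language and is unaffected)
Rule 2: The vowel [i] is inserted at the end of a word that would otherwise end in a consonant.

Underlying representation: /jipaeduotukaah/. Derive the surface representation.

Rule 1 (intervocalic spirantization): /p/ is a stop between vowels /i/ and /a/, so it spirantizes to the fricative [f]. /d/ is a stop between vowels /e/ and /u/, so it spirantizes to the fricative [z]. /t/ is a stop between vowels /o/ and /u/, so it spirantizes to the fricative [s]. /k/ is a stop between vowels /u/ and /a/, so it spirantizes to the fricative [x]. /jipaeduotukaah/ → jifaezuosuxaah.
Rule 2 (final i-epenthesis): the form ends in the consonant /h/, so [i] is inserted word-finally. /jifaezuosuxaah/ → jifaezuosuxaahi.

jifaezuosuxaahi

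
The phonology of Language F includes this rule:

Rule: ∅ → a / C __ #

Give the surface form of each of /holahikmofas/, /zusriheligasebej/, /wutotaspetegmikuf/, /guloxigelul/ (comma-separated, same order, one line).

holahikmofasa, zusriheligasebeja, wutotaspetegmikufa, guloxigelula

/holahikmofas/: the form ends in the consonant /s/, so [a] is inserted word-finally. → [holahikmofasa].
/zusriheligasebej/: the form ends in the consonant /j/, so [a] is inserted word-finally. → [zusriheligasebeja].
/wutotaspetegmikuf/: the form ends in the consonant /f/, so [a] is inserted word-finally. → [wutotaspetegmikufa].
/guloxigelul/: the form ends in the consonant /l/, so [a] is inserted word-finally. → [guloxigelula].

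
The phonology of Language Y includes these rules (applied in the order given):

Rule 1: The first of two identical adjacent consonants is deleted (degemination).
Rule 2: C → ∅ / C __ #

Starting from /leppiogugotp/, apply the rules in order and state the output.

Rule 1 (degemination): /pp/ is a geminate; the first /p/ deletes. /leppiogugotp/ → lepiogugotp.
Rule 2 (final cluster simplification): /p/ is the second consonant of a word-final cluster /tp/, so it deletes. /lepiogugotp/ → lepiogugot.

lepiogugot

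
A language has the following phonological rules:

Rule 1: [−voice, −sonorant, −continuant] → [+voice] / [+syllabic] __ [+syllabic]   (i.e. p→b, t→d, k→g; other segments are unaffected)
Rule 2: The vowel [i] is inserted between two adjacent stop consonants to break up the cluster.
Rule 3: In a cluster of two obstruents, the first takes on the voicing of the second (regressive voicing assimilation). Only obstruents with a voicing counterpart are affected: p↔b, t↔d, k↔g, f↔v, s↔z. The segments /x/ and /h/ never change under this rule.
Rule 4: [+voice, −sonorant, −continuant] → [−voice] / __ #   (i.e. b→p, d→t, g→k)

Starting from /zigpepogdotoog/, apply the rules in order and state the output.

zigipebogidodook

Rule 1 (intervocalic voicing): /p/ is a voiceless stop between vowels /e/ and /o/, so it voices to [b]. /t/ is a voiceless stop between vowels /o/ and /o/, so it voices to [d]. /zigpepogdotoog/ → zigpebogdodoog.
Rule 2 (stop-cluster i-epenthesis): /g/ and /p/ form a stop–stop cluster, so [i] is inserted between them. /g/ and /d/ form a stop–stop cluster, so [i] is inserted between them. /zigpebogdodoog/ → zigipebogidodoog.
Rule 3 (regressive voicing assimilation): no segment meets the environment; /zigipebogidodoog/ is unchanged.
Rule 4 (final devoicing): /g/ is a voiced stop in word-final position, so it devoices to [k]. /zigipebogidodoog/ → zigipebogidodook.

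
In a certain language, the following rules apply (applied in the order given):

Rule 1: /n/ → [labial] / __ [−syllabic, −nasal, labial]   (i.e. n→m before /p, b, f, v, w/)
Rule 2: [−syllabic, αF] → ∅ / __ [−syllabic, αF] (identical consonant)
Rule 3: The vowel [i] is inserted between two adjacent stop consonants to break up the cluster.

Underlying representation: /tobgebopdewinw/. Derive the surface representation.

tobigebopidewimw

Rule 1 (nasal place assimilation): /n/ precedes the labial consonant /w/, so it assimilates in place to [m]. /tobgebopdewinw/ → tobgebopdewimw.
Rule 2 (degemination): no segment meets the environment; /tobgebopdewimw/ is unchanged.
Rule 3 (stop-cluster i-epenthesis): /b/ and /g/ form a stop–stop cluster, so [i] is inserted between them. /p/ and /d/ form a stop–stop cluster, so [i] is inserted between them. /tobgebopdewimw/ → tobigebopidewimw.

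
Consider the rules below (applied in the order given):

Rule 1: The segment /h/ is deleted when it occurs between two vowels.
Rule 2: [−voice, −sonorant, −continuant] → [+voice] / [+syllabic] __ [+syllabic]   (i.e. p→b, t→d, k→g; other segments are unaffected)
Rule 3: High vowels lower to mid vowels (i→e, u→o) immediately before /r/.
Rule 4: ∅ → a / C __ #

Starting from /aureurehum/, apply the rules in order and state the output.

Rule 1 (intervocalic h-deletion): /h/ occurs between vowels /e/ and /u/, so it deletes. /aureurehum/ → aureureum.
Rule 2 (intervocalic voicing): no segment meets the environment; /aureureum/ is unchanged.
Rule 3 (pre-rhotic lowering): /u/ is a high vowel immediately before /r/, so it lowers to [o]. /u/ is a high vowel immediately before /r/, so it lowers to [o]. /aureureum/ → aoreoreum.
Rule 4 (final a-epenthesis): the form ends in the consonant /m/, so [a] is inserted word-finally. /aoreoreum/ → aoreoreuma.

aoreoreuma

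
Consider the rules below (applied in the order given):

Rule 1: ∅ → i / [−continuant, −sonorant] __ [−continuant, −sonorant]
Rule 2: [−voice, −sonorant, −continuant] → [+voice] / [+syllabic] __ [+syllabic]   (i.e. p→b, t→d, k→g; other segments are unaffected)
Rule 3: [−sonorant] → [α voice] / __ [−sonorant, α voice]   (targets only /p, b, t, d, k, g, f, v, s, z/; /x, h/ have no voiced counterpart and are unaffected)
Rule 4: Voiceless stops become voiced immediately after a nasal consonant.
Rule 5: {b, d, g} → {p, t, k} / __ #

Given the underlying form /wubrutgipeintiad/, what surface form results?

wubrudigibeindiat

Rule 1 (stop-cluster i-epenthesis): /t/ and /g/ form a stop–stop cluster, so [i] is inserted between them. /wubrutgipeintiad/ → wubrutigipeintiad.
Rule 2 (intervocalic voicing): /t/ is a voiceless stop between vowels /u/ and /i/, so it voices to [d]. /p/ is a voiceless stop between vowels /i/ and /e/, so it voices to [b]. /wubrutigipeintiad/ → wubrudigibeintiad.
Rule 3 (regressive voicing assimilation): no segment meets the environment; /wubrudigibeintiad/ is unchanged.
Rule 4 (post-nasal voicing): /t/ is a voiceless stop immediately after the nasal /n/, so it voices to [d]. /wubrudigibeintiad/ → wubrudigibeindiad.
Rule 5 (final devoicing): /d/ is a voiced stop in word-final position, so it devoices to [t]. /wubrudigibeindiad/ → wubrudigibeindiat.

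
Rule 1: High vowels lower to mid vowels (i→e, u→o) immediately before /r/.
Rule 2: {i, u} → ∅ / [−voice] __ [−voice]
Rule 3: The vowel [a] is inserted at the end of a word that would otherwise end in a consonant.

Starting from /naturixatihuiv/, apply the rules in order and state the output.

natorixathuiva

Rule 1 (pre-rhotic lowering): /u/ is a high vowel immediately before /r/, so it lowers to [o]. /naturixatihuiv/ → natorixatihuiv.
Rule 2 (high vowel syncope): /i/ is a high vowel flanked by voiceless consonants /t/ and /h/, so it deletes. /natorixatihuiv/ → natorixathuiv.
Rule 3 (final a-epenthesis): the form ends in the consonant /v/, so [a] is inserted word-finally. /natorixathuiv/ → natorixathuiva.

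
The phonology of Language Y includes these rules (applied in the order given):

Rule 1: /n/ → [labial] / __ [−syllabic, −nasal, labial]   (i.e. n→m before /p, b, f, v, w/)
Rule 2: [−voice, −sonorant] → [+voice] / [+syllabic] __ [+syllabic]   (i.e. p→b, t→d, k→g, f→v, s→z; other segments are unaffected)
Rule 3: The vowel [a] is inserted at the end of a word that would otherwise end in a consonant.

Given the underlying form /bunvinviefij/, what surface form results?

Rule 1 (nasal place assimilation): /n/ precedes the labial consonant /v/, so it assimilates in place to [m]. /n/ precedes the labial consonant /v/, so it assimilates in place to [m]. /bunvinviefij/ → bumvimviefij.
Rule 2 (intervocalic voicing): /f/ is a voiceless obstruent between vowels /e/ and /i/, so it voices to [v]. /bumvimviefij/ → bumvimvievij.
Rule 3 (final a-epenthesis): the form ends in the consonant /j/, so [a] is inserted word-finally. /bumvimvievij/ → bumvimvievija.

bumvimvievija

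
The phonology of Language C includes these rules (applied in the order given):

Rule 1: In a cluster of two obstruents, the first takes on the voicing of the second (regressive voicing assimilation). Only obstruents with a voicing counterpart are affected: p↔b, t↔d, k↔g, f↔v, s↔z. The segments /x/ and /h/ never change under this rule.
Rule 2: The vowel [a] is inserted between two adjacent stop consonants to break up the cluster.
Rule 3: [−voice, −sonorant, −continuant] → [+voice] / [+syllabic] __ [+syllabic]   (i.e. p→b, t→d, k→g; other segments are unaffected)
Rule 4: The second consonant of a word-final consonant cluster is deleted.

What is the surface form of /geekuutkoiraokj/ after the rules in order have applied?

Rule 1 (regressive voicing assimilation): no segment meets the environment; /geekuutkoiraokj/ is unchanged.
Rule 2 (stop-cluster a-epenthesis): /t/ and /k/ form a stop–stop cluster, so [a] is inserted between them. /geekuutkoiraokj/ → geekuutakoiraokj.
Rule 3 (intervocalic voicing): /k/ is a voiceless stop between vowels /e/ and /u/, so it voices to [g]. /t/ is a voiceless stop between vowels /u/ and /a/, so it voices to [d]. /k/ is a voiceless stop between vowels /a/ and /o/, so it voices to [g]. /geekuutakoiraokj/ → geeguudagoiraokj.
Rule 4 (final cluster simplification): /j/ is the second consonant of a word-final cluster /kj/, so it deletes. /geeguudagoiraokj/ → geeguudagoiraok.

geeguudagoiraok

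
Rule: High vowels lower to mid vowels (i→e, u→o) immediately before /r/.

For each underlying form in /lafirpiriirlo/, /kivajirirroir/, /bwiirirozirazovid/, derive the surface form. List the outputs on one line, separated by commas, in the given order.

laferperierlo, kivajererroer, bwiererozerazovid

/lafirpiriirlo/: /i/ is a high vowel immediately before /r/, so it lowers to [e]. /i/ is a high vowel immediately before /r/, so it lowers to [e]. /i/ is a high vowel immediately before /r/, so it lowers to [e]. → [laferperierlo].
/kivajirirroir/: /i/ is a high vowel immediately before /r/, so it lowers to [e]. /i/ is a high vowel immediately before /r/, so it lowers to [e]. /i/ is a high vowel immediately before /r/, so it lowers to [e]. → [kivajererroer].
/bwiirirozirazovid/: /i/ is a high vowel immediately before /r/, so it lowers to [e]. /i/ is a high vowel immediately before /r/, so it lowers to [e]. /i/ is a high vowel immediately before /r/, so it lowers to [e]. → [bwiererozerazovid].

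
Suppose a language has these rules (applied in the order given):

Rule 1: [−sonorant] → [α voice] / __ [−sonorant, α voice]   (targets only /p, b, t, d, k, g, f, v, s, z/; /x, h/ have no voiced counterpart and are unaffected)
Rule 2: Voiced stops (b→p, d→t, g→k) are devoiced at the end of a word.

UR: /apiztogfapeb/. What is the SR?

Rule 1 (regressive voicing assimilation): /z/ precedes the voiceless obstruent /t/, so it devoices to [s] by assimilation. /g/ precedes the voiceless obstruent /f/, so it devoices to [k] by assimilation. /apiztogfapeb/ → apistokfapeb.
Rule 2 (final devoicing): /b/ is a voiced stop in word-final position, so it devoices to [p]. /apistokfapeb/ → apistokfapep.

apistokfapep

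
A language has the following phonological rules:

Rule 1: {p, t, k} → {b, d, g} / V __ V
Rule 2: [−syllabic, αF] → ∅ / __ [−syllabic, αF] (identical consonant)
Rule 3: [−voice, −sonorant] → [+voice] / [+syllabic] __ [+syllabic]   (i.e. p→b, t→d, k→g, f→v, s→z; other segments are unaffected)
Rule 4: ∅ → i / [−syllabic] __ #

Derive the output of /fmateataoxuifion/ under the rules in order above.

fmadeadaoxuivioni

Rule 1 (intervocalic voicing): /t/ is a voiceless stop between vowels /a/ and /e/, so it voices to [d]. /t/ is a voiceless stop between vowels /a/ and /a/, so it voices to [d]. /fmateataoxuifion/ → fmadeadaoxuifion.
Rule 2 (degemination): no segment meets the environment; /fmadeadaoxuifion/ is unchanged.
Rule 3 (intervocalic voicing): /f/ is a voiceless obstruent between vowels /i/ and /i/, so it voices to [v]. /fmadeadaoxuifion/ → fmadeadaoxuivion.
Rule 4 (final i-epenthesis): the form ends in the consonant /n/, so [i] is inserted word-finally. /fmadeadaoxuivion/ → fmadeadaoxuivioni.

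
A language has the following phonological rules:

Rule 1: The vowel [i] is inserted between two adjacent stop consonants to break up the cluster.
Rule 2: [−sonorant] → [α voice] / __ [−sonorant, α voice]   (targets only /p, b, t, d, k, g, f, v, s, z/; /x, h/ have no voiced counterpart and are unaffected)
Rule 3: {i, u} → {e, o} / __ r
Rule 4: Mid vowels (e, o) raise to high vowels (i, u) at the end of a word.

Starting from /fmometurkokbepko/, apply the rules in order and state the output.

fmometorkokibepiku

Rule 1 (stop-cluster i-epenthesis): /k/ and /b/ form a stop–stop cluster, so [i] is inserted between them. /p/ and /k/ form a stop–stop cluster, so [i] is inserted between them. /fmometurkokbepko/ → fmometurkokibepiko.
Rule 2 (regressive voicing assimilation): no segment meets the environment; /fmometurkokibepiko/ is unchanged.
Rule 3 (pre-rhotic lowering): /u/ is a high vowel immediately before /r/, so it lowers to [o]. /fmometurkokibepiko/ → fmometorkokibepiko.
Rule 4 (final vowel raising): /o/ is a mid vowel in word-final position, so it raises to [u]. /fmometorkokibepiko/ → fmometorkokibepiku.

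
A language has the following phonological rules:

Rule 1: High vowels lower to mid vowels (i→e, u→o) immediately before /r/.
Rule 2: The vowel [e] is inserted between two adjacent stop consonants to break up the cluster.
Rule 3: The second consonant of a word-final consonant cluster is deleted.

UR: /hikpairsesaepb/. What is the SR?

Rule 1 (pre-rhotic lowering): /i/ is a high vowel immediately before /r/, so it lowers to [e]. /hikpairsesaepb/ → hikpaersesaepb.
Rule 2 (stop-cluster e-epenthesis): /k/ and /p/ form a stop–stop cluster, so [e] is inserted between them. /p/ and /b/ form a stop–stop cluster, so [e] is inserted between them. /hikpaersesaepb/ → hikepaersesaepeb.
Rule 3 (final cluster simplification): no segment meets the environment; /hikepaersesaepeb/ is unchanged.

hikepaersesaepeb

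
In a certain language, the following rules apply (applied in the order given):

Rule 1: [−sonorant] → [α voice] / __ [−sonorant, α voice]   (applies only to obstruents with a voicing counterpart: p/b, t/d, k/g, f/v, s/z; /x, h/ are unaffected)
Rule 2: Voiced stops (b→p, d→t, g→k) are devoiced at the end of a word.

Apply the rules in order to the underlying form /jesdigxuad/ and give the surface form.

Rule 1 (regressive voicing assimilation): /s/ precedes the voiced obstruent /d/, so it voices to [z] by assimilation. /g/ precedes the voiceless obstruent /x/, so it devoices to [k] by assimilation. /jesdigxuad/ → jezdikxuad.
Rule 2 (final devoicing): /d/ is a voiced stop in word-final position, so it devoices to [t]. /jezdikxuad/ → jezdikxuat.

jezdikxuat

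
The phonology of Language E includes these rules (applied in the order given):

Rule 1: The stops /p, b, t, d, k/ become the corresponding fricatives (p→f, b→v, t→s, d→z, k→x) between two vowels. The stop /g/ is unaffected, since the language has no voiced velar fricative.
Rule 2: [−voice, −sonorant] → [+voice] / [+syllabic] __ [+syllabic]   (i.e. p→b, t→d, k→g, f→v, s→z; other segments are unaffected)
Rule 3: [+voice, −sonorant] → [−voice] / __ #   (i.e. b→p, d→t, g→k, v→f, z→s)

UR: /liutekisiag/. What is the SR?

liuzexiziak

Rule 1 (intervocalic spirantization): /t/ is a stop between vowels /u/ and /e/, so it spirantizes to the fricative [s]. /k/ is a stop between vowels /e/ and /i/, so it spirantizes to the fricative [x]. /liutekisiag/ → liusexisiag.
Rule 2 (intervocalic voicing): /s/ is a voiceless obstruent between vowels /u/ and /e/, so it voices to [z]. /s/ is a voiceless obstruent between vowels /i/ and /i/, so it voices to [z]. /liusexisiag/ → liuzexiziag.
Rule 3 (final devoicing): /g/ is a voiced obstruent in word-final position, so it devoices to [k]. /liuzexiziag/ → liuzexiziak.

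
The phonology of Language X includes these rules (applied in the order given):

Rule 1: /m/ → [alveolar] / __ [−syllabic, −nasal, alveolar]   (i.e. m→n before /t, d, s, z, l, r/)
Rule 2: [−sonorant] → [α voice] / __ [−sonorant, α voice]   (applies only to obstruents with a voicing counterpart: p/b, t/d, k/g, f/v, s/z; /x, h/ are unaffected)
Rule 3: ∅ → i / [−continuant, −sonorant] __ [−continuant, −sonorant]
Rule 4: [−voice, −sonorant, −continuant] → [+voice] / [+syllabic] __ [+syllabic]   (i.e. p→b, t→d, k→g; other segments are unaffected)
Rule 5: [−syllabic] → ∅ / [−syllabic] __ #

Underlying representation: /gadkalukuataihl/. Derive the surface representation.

gadigaluguadaih

Rule 1 (nasal place assimilation): no segment meets the environment; /gadkalukuataihl/ is unchanged.
Rule 2 (regressive voicing assimilation): /d/ precedes the voiceless obstruent /k/, so it devoices to [t] by assimilation. /gadkalukuataihl/ → gatkalukuataihl.
Rule 3 (stop-cluster i-epenthesis): /t/ and /k/ form a stop–stop cluster, so [i] is inserted between them. /gatkalukuataihl/ → gatikalukuataihl.
Rule 4 (intervocalic voicing): /t/ is a voiceless stop between vowels /a/ and /i/, so it voices to [d]. /k/ is a voiceless stop between vowels /i/ and /a/, so it voices to [g]. /k/ is a voiceless stop between vowels /u/ and /u/, so it voices to [g]. /t/ is a voiceless stop between vowels /a/ and /a/, so it voices to [d]. /gatikalukuataihl/ → gadigaluguadaihl.
Rule 5 (final cluster simplification): /l/ is the second consonant of a word-final cluster /hl/, so it deletes. /gadigaluguadaihl/ → gadigaluguadaih.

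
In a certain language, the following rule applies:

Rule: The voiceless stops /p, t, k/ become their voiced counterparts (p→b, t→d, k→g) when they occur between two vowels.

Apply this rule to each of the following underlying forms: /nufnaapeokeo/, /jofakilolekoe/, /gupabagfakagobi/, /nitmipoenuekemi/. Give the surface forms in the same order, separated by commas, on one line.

/nufnaapeokeo/: /p/ is a voiceless stop between vowels /a/ and /e/, so it voices to [b]. /k/ is a voiceless stop between vowels /o/ and /e/, so it voices to [g]. → [nufnaabeogeo].
/jofakilolekoe/: /k/ is a voiceless stop between vowels /a/ and /i/, so it voices to [g]. /k/ is a voiceless stop between vowels /e/ and /o/, so it voices to [g]. → [jofagilolegoe].
/gupabagfakagobi/: /p/ is a voiceless stop between vowels /u/ and /a/, so it voices to [b]. /k/ is a voiceless stop between vowels /a/ and /a/, so it voices to [g]. → [gubabagfagagobi].
/nitmipoenuekemi/: /p/ is a voiceless stop between vowels /i/ and /o/, so it voices to [b]. /k/ is a voiceless stop between vowels /e/ and /e/, so it voices to [g]. → [nitmiboenuegemi].

nufnaabeogeo, jofagilolegoe, gubabagfagagobi, nitmiboenuegemi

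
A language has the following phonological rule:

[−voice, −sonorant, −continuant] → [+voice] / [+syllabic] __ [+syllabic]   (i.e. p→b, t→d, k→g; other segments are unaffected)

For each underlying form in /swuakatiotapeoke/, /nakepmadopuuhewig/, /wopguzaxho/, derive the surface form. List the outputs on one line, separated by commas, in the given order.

/swuakatiotapeoke/: /k/ is a voiceless stop between vowels /a/ and /a/, so it voices to [g]. /t/ is a voiceless stop between vowels /a/ and /i/, so it voices to [d]. /t/ is a voiceless stop between vowels /o/ and /a/, so it voices to [d]. /p/ is a voiceless stop between vowels /a/ and /e/, so it voices to [b]. /k/ is a voiceless stop between vowels /o/ and /e/, so it voices to [g]. → [swuagadiodabeoge].
/nakepmadopuuhewig/: /k/ is a voiceless stop between vowels /a/ and /e/, so it voices to [g]. /p/ is a voiceless stop between vowels /o/ and /u/, so it voices to [b]. → [nagepmadobuuhewig].
/wopguzaxho/: the rule's environment is not met; surfaces unchanged as [wopguzaxho].

swuagadiodabeoge, nagepmadobuuhewig, wopguzaxho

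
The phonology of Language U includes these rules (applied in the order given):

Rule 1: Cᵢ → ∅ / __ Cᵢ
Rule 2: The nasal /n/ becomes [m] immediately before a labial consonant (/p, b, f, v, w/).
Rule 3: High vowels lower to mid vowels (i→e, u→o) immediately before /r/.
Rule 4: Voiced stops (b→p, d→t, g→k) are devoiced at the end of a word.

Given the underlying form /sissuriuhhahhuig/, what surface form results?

Rule 1 (degemination): /ss/ is a geminate; the first /s/ deletes. /hh/ is a geminate; the first /h/ deletes. /hh/ is a geminate; the first /h/ deletes. /sissuriuhhahhuig/ → sisuriuhahuig.
Rule 2 (nasal place assimilation): no segment meets the environment; /sisuriuhahuig/ is unchanged.
Rule 3 (pre-rhotic lowering): /u/ is a high vowel immediately before /r/, so it lowers to [o]. /sisuriuhahuig/ → sisoriuhahuig.
Rule 4 (final devoicing): /g/ is a voiced stop in word-final position, so it devoices to [k]. /sisoriuhahuig/ → sisoriuhahuik.

sisoriuhahuik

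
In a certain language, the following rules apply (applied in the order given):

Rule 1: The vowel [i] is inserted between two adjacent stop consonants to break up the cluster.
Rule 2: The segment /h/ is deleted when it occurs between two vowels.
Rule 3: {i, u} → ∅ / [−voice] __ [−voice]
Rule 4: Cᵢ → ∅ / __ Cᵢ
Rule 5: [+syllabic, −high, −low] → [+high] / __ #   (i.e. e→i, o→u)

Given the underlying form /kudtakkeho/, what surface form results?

kuditakeu

Rule 1 (stop-cluster i-epenthesis): /d/ and /t/ form a stop–stop cluster, so [i] is inserted between them. /k/ and /k/ form a stop–stop cluster, so [i] is inserted between them. /kudtakkeho/ → kuditakikeho.
Rule 2 (intervocalic h-deletion): /h/ occurs between vowels /e/ and /o/, so it deletes. /kuditakikeho/ → kuditakikeo.
Rule 3 (high vowel syncope): /i/ is a high vowel flanked by voiceless consonants /k/ and /k/, so it deletes. /kuditakikeo/ → kuditakkeo.
Rule 4 (degemination): /kk/ is a geminate; the first /k/ deletes. /kuditakkeo/ → kuditakeo.
Rule 5 (final vowel raising): /o/ is a mid vowel in word-final position, so it raises to [u]. /kuditakeo/ → kuditakeu.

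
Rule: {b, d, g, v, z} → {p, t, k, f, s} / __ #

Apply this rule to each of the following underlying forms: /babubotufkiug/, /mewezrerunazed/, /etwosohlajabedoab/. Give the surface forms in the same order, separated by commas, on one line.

/babubotufkiug/: /g/ is a voiced obstruent in word-final position, so it devoices to [k]. → [babubotufkiuk].
/mewezrerunazed/: /d/ is a voiced obstruent in word-final position, so it devoices to [t]. → [mewezrerunazet].
/etwosohlajabedoab/: /b/ is a voiced obstruent in word-final position, so it devoices to [p]. → [etwosohlajabedoap].

babubotufkiuk, mewezrerunazet, etwosohlajabedoap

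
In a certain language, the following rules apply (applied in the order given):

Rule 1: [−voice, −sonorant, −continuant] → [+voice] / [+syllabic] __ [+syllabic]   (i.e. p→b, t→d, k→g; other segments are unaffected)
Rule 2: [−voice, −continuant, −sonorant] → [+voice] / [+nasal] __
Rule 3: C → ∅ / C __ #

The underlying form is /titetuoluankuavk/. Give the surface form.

Rule 1 (intervocalic voicing): /t/ is a voiceless stop between vowels /i/ and /e/, so it voices to [d]. /t/ is a voiceless stop between vowels /e/ and /u/, so it voices to [d]. /titetuoluankuavk/ → tideduoluankuavk.
Rule 2 (post-nasal voicing): /k/ is a voiceless stop immediately after the nasal /n/, so it voices to [g]. /tideduoluankuavk/ → tideduoluanguavk.
Rule 3 (final cluster simplification): /k/ is the second consonant of a word-final cluster /vk/, so it deletes. /tideduoluanguavk/ → tideduoluanguav.

tideduoluanguav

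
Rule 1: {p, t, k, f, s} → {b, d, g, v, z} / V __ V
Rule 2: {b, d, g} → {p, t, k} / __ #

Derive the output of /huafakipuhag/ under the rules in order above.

huavagibuhak

Rule 1 (intervocalic voicing): /f/ is a voiceless obstruent between vowels /a/ and /a/, so it voices to [v]. /k/ is a voiceless obstruent between vowels /a/ and /i/, so it voices to [g]. /p/ is a voiceless obstruent between vowels /i/ and /u/, so it voices to [b]. /huafakipuhag/ → huavagibuhag.
Rule 2 (final devoicing): /g/ is a voiced stop in word-final position, so it devoices to [k]. /huavagibuhag/ → huavagibuhak.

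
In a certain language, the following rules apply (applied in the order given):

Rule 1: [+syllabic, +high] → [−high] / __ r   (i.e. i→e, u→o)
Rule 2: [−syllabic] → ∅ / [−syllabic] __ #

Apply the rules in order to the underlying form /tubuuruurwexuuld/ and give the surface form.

Rule 1 (pre-rhotic lowering): /u/ is a high vowel immediately before /r/, so it lowers to [o]. /u/ is a high vowel immediately before /r/, so it lowers to [o]. /tubuuruurwexuuld/ → tubuoruorwexuuld.
Rule 2 (final cluster simplification): /d/ is the second consonant of a word-final cluster /ld/, so it deletes. /tubuoruorwexuuld/ → tubuoruorwexuul.

tubuoruorwexuul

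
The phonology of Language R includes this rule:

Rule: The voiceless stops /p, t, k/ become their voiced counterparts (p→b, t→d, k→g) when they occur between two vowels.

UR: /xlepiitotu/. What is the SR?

/p/ is a voiceless stop between vowels /e/ and /i/, so it voices to [b].
/t/ is a voiceless stop between vowels /i/ and /o/, so it voices to [d].
/t/ is a voiceless stop between vowels /o/ and /u/, so it voices to [d].
Surface form: [xlebiidodu].

xlebiidodu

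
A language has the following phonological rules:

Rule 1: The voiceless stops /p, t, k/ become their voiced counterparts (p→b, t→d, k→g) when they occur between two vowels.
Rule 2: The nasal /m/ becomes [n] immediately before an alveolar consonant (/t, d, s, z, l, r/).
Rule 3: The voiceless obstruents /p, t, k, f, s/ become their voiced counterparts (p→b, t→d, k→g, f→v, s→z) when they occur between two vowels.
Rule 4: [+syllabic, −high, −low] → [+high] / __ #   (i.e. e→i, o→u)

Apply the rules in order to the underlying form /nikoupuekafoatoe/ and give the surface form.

nigoubuegavoadoi

Rule 1 (intervocalic voicing): /k/ is a voiceless stop between vowels /i/ and /o/, so it voices to [g]. /p/ is a voiceless stop between vowels /u/ and /u/, so it voices to [b]. /k/ is a voiceless stop between vowels /e/ and /a/, so it voices to [g]. /t/ is a voiceless stop between vowels /a/ and /o/, so it voices to [d]. /nikoupuekafoatoe/ → nigoubuegafoadoe.
Rule 2 (nasal place assimilation): no segment meets the environment; /nigoubuegafoadoe/ is unchanged.
Rule 3 (intervocalic voicing): /f/ is a voiceless obstruent between vowels /a/ and /o/, so it voices to [v]. /nigoubuegafoadoe/ → nigoubuegavoadoe.
Rule 4 (final vowel raising): /e/ is a mid vowel in word-final position, so it raises to [i]. /nigoubuegavoadoe/ → nigoubuegavoadoi.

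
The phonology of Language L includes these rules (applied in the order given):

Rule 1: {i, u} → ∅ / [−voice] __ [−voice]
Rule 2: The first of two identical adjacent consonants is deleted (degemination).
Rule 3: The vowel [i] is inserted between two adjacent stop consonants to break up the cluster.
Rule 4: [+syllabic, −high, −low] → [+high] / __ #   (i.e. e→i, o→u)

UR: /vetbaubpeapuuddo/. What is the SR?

vetibaubipeapuudu

Rule 1 (high vowel syncope): no segment meets the environment; /vetbaubpeapuuddo/ is unchanged.
Rule 2 (degemination): /dd/ is a geminate; the first /d/ deletes. /vetbaubpeapuuddo/ → vetbaubpeapuudo.
Rule 3 (stop-cluster i-epenthesis): /t/ and /b/ form a stop–stop cluster, so [i] is inserted between them. /b/ and /p/ form a stop–stop cluster, so [i] is inserted between them. /vetbaubpeapuudo/ → vetibaubipeapuudo.
Rule 4 (final vowel raising): /o/ is a mid vowel in word-final position, so it raises to [u]. /vetibaubipeapuudo/ → vetibaubipeapuudu.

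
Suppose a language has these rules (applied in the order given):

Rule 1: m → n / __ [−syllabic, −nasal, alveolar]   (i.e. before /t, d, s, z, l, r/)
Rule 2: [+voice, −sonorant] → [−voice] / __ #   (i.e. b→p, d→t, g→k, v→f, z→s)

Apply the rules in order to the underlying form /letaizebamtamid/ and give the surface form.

letaizebantamit

Rule 1 (nasal place assimilation): /m/ precedes the alveolar consonant /t/, so it assimilates in place to [n]. /letaizebamtamid/ → letaizebantamid.
Rule 2 (final devoicing): /d/ is a voiced obstruent in word-final position, so it devoices to [t]. /letaizebantamid/ → letaizebantamit.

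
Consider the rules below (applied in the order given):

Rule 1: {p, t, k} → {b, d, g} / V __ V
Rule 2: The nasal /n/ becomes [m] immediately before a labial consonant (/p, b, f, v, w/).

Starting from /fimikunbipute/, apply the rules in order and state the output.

Rule 1 (intervocalic voicing): /k/ is a voiceless stop between vowels /i/ and /u/, so it voices to [g]. /p/ is a voiceless stop between vowels /i/ and /u/, so it voices to [b]. /t/ is a voiceless stop between vowels /u/ and /e/, so it voices to [d]. /fimikunbipute/ → fimigunbibude.
Rule 2 (nasal place assimilation): /n/ precedes the labial consonant /b/, so it assimilates in place to [m]. /fimigunbibude/ → fimigumbibude.

fimigumbibude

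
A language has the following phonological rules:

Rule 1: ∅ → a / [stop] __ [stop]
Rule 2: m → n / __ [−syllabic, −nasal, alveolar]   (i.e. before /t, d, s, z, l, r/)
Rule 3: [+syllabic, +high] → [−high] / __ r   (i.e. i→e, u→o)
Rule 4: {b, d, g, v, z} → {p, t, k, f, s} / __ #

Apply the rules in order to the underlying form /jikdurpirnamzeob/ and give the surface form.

Rule 1 (stop-cluster a-epenthesis): /k/ and /d/ form a stop–stop cluster, so [a] is inserted between them. /jikdurpirnamzeob/ → jikadurpirnamzeob.
Rule 2 (nasal place assimilation): /m/ precedes the alveolar consonant /z/, so it assimilates in place to [n]. /jikadurpirnamzeob/ → jikadurpirnanzeob.
Rule 3 (pre-rhotic lowering): /u/ is a high vowel immediately before /r/, so it lowers to [o]. /i/ is a high vowel immediately before /r/, so it lowers to [e]. /jikadurpirnanzeob/ → jikadorpernanzeob.
Rule 4 (final devoicing): /b/ is a voiced obstruent in word-final position, so it devoices to [p]. /jikadorpernanzeob/ → jikadorpernanzeop.

jikadorpernanzeop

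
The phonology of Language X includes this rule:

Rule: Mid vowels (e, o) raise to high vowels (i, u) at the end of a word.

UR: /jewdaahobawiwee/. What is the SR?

/e/ is a mid vowel in word-final position, so it raises to [i].
Surface form: [jewdaahobawiwei].

jewdaahobawiwei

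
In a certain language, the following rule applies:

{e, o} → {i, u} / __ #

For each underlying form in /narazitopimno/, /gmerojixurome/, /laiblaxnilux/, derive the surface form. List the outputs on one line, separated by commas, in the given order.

narazitopimnu, gmerojixuromi, laiblaxnilux

/narazitopimno/: /o/ is a mid vowel in word-final position, so it raises to [u]. → [narazitopimnu].
/gmerojixurome/: /e/ is a mid vowel in word-final position, so it raises to [i]. → [gmerojixuromi].
/laiblaxnilux/: the rule's environment is not met; surfaces unchanged as [laiblaxnilux].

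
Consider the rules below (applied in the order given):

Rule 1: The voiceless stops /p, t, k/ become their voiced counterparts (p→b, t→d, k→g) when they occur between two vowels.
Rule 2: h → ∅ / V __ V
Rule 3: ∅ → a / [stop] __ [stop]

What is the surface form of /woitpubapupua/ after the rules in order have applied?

woitapubabubua

Rule 1 (intervocalic voicing): /p/ is a voiceless stop between vowels /a/ and /u/, so it voices to [b]. /p/ is a voiceless stop between vowels /u/ and /u/, so it voices to [b]. /woitpubapupua/ → woitpubabubua.
Rule 2 (intervocalic h-deletion): no segment meets the environment; /woitpubabubua/ is unchanged.
Rule 3 (stop-cluster a-epenthesis): /t/ and /p/ form a stop–stop cluster, so [a] is inserted between them. /woitpubabubua/ → woitapubabubua.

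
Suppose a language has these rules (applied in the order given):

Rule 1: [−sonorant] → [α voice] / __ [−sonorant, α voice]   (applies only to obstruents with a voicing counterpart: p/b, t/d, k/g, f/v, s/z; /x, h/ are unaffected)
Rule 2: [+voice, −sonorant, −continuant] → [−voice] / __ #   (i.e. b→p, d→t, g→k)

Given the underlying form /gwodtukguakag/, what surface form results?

gwottugguakak

Rule 1 (regressive voicing assimilation): /d/ precedes the voiceless obstruent /t/, so it devoices to [t] by assimilation. /k/ precedes the voiced obstruent /g/, so it voices to [g] by assimilation. /gwodtukguakag/ → gwottugguakag.
Rule 2 (final devoicing): /g/ is a voiced stop in word-final position, so it devoices to [k]. /gwottugguakag/ → gwottugguakak.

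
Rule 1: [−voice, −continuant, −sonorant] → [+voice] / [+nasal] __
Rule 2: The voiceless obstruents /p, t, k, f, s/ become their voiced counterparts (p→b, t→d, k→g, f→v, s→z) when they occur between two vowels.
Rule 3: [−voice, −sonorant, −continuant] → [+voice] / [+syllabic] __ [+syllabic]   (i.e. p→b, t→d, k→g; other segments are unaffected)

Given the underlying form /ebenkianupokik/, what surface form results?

Rule 1 (post-nasal voicing): /k/ is a voiceless stop immediately after the nasal /n/, so it voices to [g]. /ebenkianupokik/ → ebengianupokik.
Rule 2 (intervocalic voicing): /p/ is a voiceless obstruent between vowels /u/ and /o/, so it voices to [b]. /k/ is a voiceless obstruent between vowels /o/ and /i/, so it voices to [g]. /ebengianupokik/ → ebengianubogik.
Rule 3 (intervocalic voicing): no segment meets the environment; /ebengianubogik/ is unchanged.

ebengianubogik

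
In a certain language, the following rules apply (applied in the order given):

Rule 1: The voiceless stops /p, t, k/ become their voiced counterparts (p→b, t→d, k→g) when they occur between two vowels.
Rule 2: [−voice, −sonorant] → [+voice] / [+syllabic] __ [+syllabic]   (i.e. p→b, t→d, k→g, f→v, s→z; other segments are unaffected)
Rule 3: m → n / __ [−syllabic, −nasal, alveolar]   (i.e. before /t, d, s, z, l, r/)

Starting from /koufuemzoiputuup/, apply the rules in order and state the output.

Rule 1 (intervocalic voicing): /p/ is a voiceless stop between vowels /i/ and /u/, so it voices to [b]. /t/ is a voiceless stop between vowels /u/ and /u/, so it voices to [d]. /koufuemzoiputuup/ → koufuemzoibuduup.
Rule 2 (intervocalic voicing): /f/ is a voiceless obstruent between vowels /u/ and /u/, so it voices to [v]. /koufuemzoibuduup/ → kouvuemzoibuduup.
Rule 3 (nasal place assimilation): /m/ precedes the alveolar consonant /z/, so it assimilates in place to [n]. /kouvuemzoibuduup/ → kouvuenzoibuduup.

kouvuenzoibuduup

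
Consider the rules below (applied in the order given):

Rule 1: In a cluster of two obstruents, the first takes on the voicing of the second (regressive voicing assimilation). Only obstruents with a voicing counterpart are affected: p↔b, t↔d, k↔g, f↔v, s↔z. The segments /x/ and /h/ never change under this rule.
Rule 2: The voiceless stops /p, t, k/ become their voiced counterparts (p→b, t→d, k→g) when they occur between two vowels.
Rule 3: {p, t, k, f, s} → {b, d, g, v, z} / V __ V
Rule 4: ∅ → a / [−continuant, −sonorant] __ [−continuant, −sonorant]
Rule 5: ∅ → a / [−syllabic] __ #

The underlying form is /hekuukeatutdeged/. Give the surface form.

heguugeadudadegeda

Rule 1 (regressive voicing assimilation): /t/ precedes the voiced obstruent /d/, so it voices to [d] by assimilation. /hekuukeatutdeged/ → hekuukeatuddeged.
Rule 2 (intervocalic voicing): /k/ is a voiceless stop between vowels /e/ and /u/, so it voices to [g]. /k/ is a voiceless stop between vowels /u/ and /e/, so it voices to [g]. /t/ is a voiceless stop between vowels /a/ and /u/, so it voices to [d]. /hekuukeatuddeged/ → heguugeaduddeged.
Rule 3 (intervocalic voicing): no segment meets the environment; /heguugeaduddeged/ is unchanged.
Rule 4 (stop-cluster a-epenthesis): /d/ and /d/ form a stop–stop cluster, so [a] is inserted between them. /heguugeaduddeged/ → heguugeadudadeged.
Rule 5 (final a-epenthesis): the form ends in the consonant /d/, so [a] is inserted word-finally. /heguugeadudadeged/ → heguugeadudadegeda.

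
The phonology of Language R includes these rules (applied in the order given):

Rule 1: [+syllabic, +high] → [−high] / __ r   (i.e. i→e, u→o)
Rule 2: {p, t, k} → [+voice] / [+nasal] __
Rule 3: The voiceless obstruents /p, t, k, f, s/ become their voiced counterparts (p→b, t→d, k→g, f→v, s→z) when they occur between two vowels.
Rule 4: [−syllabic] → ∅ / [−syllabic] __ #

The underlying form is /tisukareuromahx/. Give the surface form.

Rule 1 (pre-rhotic lowering): /u/ is a high vowel immediately before /r/, so it lowers to [o]. /tisukareuromahx/ → tisukareoromahx.
Rule 2 (post-nasal voicing): no segment meets the environment; /tisukareoromahx/ is unchanged.
Rule 3 (intervocalic voicing): /s/ is a voiceless obstruent between vowels /i/ and /u/, so it voices to [z]. /k/ is a voiceless obstruent between vowels /u/ and /a/, so it voices to [g]. /tisukareoromahx/ → tizugareoromahx.
Rule 4 (final cluster simplification): /x/ is the second consonant of a word-final cluster /hx/, so it deletes. /tizugareoromahx/ → tizugareoromah.

tizugareoromah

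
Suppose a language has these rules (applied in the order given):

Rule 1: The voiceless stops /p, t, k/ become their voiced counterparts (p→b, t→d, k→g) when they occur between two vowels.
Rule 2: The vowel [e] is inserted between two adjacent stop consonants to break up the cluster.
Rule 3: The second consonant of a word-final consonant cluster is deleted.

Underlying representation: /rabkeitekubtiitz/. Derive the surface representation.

Rule 1 (intervocalic voicing): /t/ is a voiceless stop between vowels /i/ and /e/, so it voices to [d]. /k/ is a voiceless stop between vowels /e/ and /u/, so it voices to [g]. /rabkeitekubtiitz/ → rabkeidegubtiitz.
Rule 2 (stop-cluster e-epenthesis): /b/ and /k/ form a stop–stop cluster, so [e] is inserted between them. /b/ and /t/ form a stop–stop cluster, so [e] is inserted between them. /rabkeidegubtiitz/ → rabekeidegubetiitz.
Rule 3 (final cluster simplification): /z/ is the second consonant of a word-final cluster /tz/, so it deletes. /rabekeidegubetiitz/ → rabekeidegubetiit.

rabekeidegubetiit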